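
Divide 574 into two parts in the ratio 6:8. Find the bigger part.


Total parts = 6 + 8 = 14
Value per part = 574 / 14 = 41
First share = 6 * 41 = 246
Second share = 8 * 41 = 328
Larger share = 328

328


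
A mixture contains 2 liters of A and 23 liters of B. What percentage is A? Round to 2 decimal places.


Volume of A = 2 L
Volume of B = 23 L
Total volume = 2 + 23 = 25 L
Percentage of A = (2/25) * 100
= 8.00%

8.00


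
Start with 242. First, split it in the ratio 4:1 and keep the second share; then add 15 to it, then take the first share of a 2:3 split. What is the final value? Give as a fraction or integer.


Start with 242.
Step 1: Split 4:1, second share = 242 * 1/5 = 242/5
Step 2: Add 15: 242/5+15=317/5; split 2:3 first = 317/5*2/5 = 634/25
Final result = 634/25

634/25


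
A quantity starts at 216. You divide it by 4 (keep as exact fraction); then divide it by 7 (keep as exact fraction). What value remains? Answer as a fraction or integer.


Start with 216.
Step 1: Divide by 4: 216 / 4 = 54
Step 2: Divide by 7: 54 / 7 = 54/7
Final result = 54/7

54/7


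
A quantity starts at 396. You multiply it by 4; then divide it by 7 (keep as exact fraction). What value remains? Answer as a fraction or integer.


Start with 396.
Step 1: Multiply by 4: 396 * 4 = 1584
Step 2: Divide by 7: 1584 / 7 = 1584/7
Final result = 1584/7

1584/7


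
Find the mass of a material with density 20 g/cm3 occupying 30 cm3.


Using mass = density * volume
Density = 20 g/cm3
Volume = 30 cm3
Mass = 20 * 30
= 600 g

600


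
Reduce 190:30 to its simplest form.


Find GCD(190, 30)
GCD = 10
Divide both by 10: 190/10 = 19, 30/10 = 3
Simplified ratio = 19:3

19:3


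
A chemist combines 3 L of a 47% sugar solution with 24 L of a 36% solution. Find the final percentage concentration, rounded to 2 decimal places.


Solute in mixture 1 = 47% of 3 L = 3*47/100 = 141/100 L
Solute in mixture 2 = 36% of 24 L = 24*36/100 = 216/25 L
Total solute = 141/100 + 216/25 = 201/20 L
Total volume = 3 + 24 = 27 L
Final concentration = 201/20/27 * 100 = 37.22%

37.22


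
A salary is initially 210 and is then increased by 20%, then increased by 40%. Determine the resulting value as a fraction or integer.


Start: 210
Step 1: increase by 20% => multiply by 120/100
  210 * 120/100 = 252
Step 2: increase by 40% => multiply by 140/100
  252 * 140/100 = 1764/5
Final value = 1764/5

1764/5


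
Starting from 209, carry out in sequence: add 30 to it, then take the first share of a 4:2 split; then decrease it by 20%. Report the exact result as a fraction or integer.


Start with 209.
Step 1: Add 30: 209+30=239; split 4:2 first = 239*4/6 = 478/3
Step 2: Decrease by 20%: 478/3 * 80/100 = 1912/15
Final result = 1912/15

1912/15


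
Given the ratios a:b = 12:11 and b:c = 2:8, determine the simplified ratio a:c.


Given a:b = 12:11 and b:c = 2:8
Make b consistent. Multiply first ratio by 2: a:b = 24:22
Multiply second ratio by 11: b:c = 22:88
Now b = 22 in both, so a:b:c = 24:22:88
Therefore a:c = 24:88
Simplify by GCD: a:c = 3:11

3:11


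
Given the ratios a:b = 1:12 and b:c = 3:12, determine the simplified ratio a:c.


Given a:b = 1:12 and b:c = 3:12
Make b consistent. Multiply first ratio by 3: a:b = 3:36
Multiply second ratio by 12: b:c = 36:144
Now b = 36 in both, so a:b:c = 3:36:144
Therefore a:c = 3:144
Simplify by GCD: a:c = 1:48

1:48


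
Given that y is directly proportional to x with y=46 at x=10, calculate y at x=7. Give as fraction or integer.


Direct proportion: y = kx
Find k: k = 46/10 = 23/5
Compute y at x=7: y = 23/5 * 7
y = 161/5

161/5


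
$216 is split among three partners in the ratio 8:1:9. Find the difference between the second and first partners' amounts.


Total parts = 8 + 1 + 9 = 18
Value per part = 216 / 18 = 12
Shares: 8*12=96, 1*12=12, 9*12=108
Second share = 12, first share = 96
Difference = |12 - 96| = 84

84


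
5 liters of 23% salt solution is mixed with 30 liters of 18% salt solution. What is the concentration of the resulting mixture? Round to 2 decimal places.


Solute in mixture 1 = 23% of 5 L = 5*23/100 = 23/20 L
Solute in mixture 2 = 18% of 30 L = 30*18/100 = 27/5 L
Total solute = 23/20 + 27/5 = 131/20 L
Total volume = 5 + 30 = 35 L
Final concentration = 131/20/35 * 100 = 18.71%

18.71


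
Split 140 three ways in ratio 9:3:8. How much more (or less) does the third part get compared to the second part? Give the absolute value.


Total parts = 9 + 3 + 8 = 20
Value per part = 140 / 20 = 7
Shares: 9*7=63, 3*7=21, 8*7=56
Third share = 56, second share = 21
Difference = |56 - 21| = 35

35


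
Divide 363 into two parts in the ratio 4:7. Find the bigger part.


Total parts = 4 + 7 = 11
Value per part = 363 / 11 = 33
First share = 4 * 33 = 132
Second share = 7 * 33 = 231
Larger share = 231

231


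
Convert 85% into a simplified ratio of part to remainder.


Part = 85%, Remainder = 15%
Ratio = 85:15
GCD(85, 15) = 5
Simplify: 17:3 = 17:3

17:3


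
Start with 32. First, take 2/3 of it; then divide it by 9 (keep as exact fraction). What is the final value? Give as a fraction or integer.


Start with 32.
Step 1: Take 2/3: 32 * 2/3 = 64/3
Step 2: Divide by 9: 64/3 / 9 = 64/27
Final result = 64/27

64/27


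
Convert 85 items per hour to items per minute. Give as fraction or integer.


Converting from per hour to per minute
Rate = 85 items per hour
Divide by 60: 85/60
= 17/12 items per minute

17/12


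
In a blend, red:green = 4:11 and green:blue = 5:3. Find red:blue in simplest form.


Given a:b = 4:11 and b:c = 5:3
Make b consistent. Multiply first ratio by 5: a:b = 20:55
Multiply second ratio by 11: b:c = 55:33
Now b = 55 in both, so a:b:c = 20:55:33
Therefore a:c = 20:33
Simplify by GCD: a:c = 20:33

20:33


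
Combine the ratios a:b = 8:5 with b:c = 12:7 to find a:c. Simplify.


Given a:b = 8:5 and b:c = 12:7
Make b consistent. Multiply first ratio by 12: a:b = 96:60
Multiply second ratio by 5: b:c = 60:35
Now b = 60 in both, so a:b:c = 96:60:35
Therefore a:c = 96:35
Simplify by GCD: a:c = 96:35

96:35


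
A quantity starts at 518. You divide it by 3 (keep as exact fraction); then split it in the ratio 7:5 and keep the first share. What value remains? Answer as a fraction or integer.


Start with 518.
Step 1: Divide by 3: 518 / 3 = 518/3
Step 2: Split 7:5, first share = 518/3 * 7/12 = 1813/18
Final result = 1813/18

1813/18


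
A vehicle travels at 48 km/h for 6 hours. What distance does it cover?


Using distance = speed * time
Speed = 48 km/h
Time = 6 hours
Distance = 48 * 6
= 288 km

288


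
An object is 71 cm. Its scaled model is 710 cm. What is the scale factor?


Original length = 71 cm
Scaled length = 710 cm
Scale factor = 710 / 71
= 10

10


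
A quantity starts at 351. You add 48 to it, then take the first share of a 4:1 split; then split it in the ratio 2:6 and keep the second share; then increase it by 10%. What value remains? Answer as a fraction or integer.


Start with 351.
Step 1: Add 48: 351+48=399; split 4:1 first = 399*4/5 = 1596/5
Step 2: Split 2:6, second share = 1596/5 * 6/8 = 1197/5
Step 3: Increase by 10%: 1197/5 * 110/100 = 13167/50
Final result = 13167/50

13167/50


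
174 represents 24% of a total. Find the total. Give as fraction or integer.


Given: 174 is 24% of the whole
Set up: 174 = 24/100 * whole
whole = 174 * 100 / 24
whole = 17400 / 24
whole = 725

725


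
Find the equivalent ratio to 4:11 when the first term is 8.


Original ratio: 4:11
First term target: 8
Scale factor = 8 / 4 = 2
Multiply second term: 11 * 2 = 22
Equivalent ratio = 8:22

8:22


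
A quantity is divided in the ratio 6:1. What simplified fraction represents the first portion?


Total parts = 6 + 1 = 7
First part fraction = 6/7
Simplify: 6/7 = 6/7

6/7


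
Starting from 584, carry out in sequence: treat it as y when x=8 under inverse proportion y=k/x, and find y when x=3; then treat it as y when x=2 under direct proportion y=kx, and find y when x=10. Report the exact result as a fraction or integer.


Start with 584.
Step 1: Inverse prop: k = (584)*8; new y = k/3 = 584*8/3 = 4672/3
Step 2: Direct prop: k = (4672/3)/2; new y = k*10 = 4672/3*10/2 = 23360/3
Final result = 23360/3

23360/3


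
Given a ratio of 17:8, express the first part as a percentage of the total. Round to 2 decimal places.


Total parts = 17 + 8 = 25
First part fraction = 17/25
Percentage = (17/25) * 100
= 0.68 * 100
= 68.00%

68.00


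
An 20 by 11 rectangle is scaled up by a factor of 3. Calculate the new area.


Original dimensions: 20 x 11
Enlargement factor = 3
New width = 20 * 3 = 60
New height = 11 * 3 = 33
New area = 60 * 33 = 1980

1980


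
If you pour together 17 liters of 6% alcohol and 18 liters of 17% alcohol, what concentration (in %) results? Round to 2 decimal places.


Solute in mixture 1 = 6% of 17 L = 17*6/100 = 51/50 L
Solute in mixture 2 = 17% of 18 L = 18*17/100 = 153/50 L
Total solute = 51/50 + 153/50 = 102/25 L
Total volume = 17 + 18 = 35 L
Final concentration = 102/25/35 * 100 = 11.66%

11.66


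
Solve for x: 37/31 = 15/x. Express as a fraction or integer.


Setting up: 37/31 = 15/x
Cross multiply: 37 * x = 31 * 15
37x = 465
x = 465/37
x = 465/37

465/37


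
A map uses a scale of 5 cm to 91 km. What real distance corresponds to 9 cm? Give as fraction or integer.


Map scale: 5 cm = 91 km
Measured distance on map = 9 cm
Set up proportion: 9 * 91 / 5
= 819 / 5
= 819/5 km

819/5


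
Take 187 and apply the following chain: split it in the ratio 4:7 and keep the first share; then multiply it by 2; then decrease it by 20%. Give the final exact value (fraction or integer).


Start with 187.
Step 1: Split 4:7, first share = 187 * 4/11 = 68
Step 2: Multiply by 2: 68 * 2 = 136
Step 3: Decrease by 20%: 136 * 80/100 = 544/5
Final result = 544/5

544/5


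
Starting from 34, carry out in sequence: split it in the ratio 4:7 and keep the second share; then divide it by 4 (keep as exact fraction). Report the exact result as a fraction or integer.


Start with 34.
Step 1: Split 4:7, second share = 34 * 7/11 = 238/11
Step 2: Divide by 4: 238/11 / 4 = 119/22
Final result = 119/22

119/22


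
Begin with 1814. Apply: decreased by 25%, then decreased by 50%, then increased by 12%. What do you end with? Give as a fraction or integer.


Start: 1814
Step 1: decrease by 25% => multiply by 75/100
  1814 * 75/100 = 2721/2
Step 2: decrease by 50% => multiply by 50/100
  2721/2 * 50/100 = 2721/4
Step 3: increase by 12% => multiply by 112/100
  2721/4 * 112/100 = 19047/25
Final value = 19047/25

19047/25


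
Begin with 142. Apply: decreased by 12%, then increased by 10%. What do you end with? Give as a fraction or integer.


Start: 142
Step 1: decrease by 12% => multiply by 88/100
  142 * 88/100 = 3124/25
Step 2: increase by 10% => multiply by 110/100
  3124/25 * 110/100 = 17182/125
Final value = 17182/125

17182/125


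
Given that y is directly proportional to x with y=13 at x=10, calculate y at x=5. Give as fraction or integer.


Direct proportion: y = kx
Find k: k = 13/10 = 13/10
Compute y at x=5: y = 13/10 * 5
y = 13/2

13/2


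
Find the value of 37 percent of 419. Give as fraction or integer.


Compute 37% of 419
Convert percentage: 37% = 37/100
Multiply: 419 * 37/100
= 15503/100
= 15503/100

15503/100


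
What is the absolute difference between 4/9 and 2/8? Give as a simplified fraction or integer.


Simplify: 4/9 = 4/9 and 2/8 = 1/4
Find common denominator: LCD = 36
Convert: 16/36 and 9/36
Difference = |16 - 9|/36 = 7/36
Simplified = 7/36

7/36


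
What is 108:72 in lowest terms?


Find GCD(108, 72)
GCD = 36
Divide both by 36: 108/36 = 3, 72/36 = 2
Simplified ratio = 3:2

3:2


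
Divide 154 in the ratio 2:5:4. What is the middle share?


Ratio = 2:5:4
Total parts = 2 + 5 + 4 = 11
Value per part = 154 / 11 = 14
First share = 2 * 14 = 28
Middle share = 5 * 14 = 70
Third share = 4 * 14 = 56

70


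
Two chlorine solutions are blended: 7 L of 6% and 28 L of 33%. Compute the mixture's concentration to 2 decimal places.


Solute in mixture 1 = 6% of 7 L = 7*6/100 = 21/50 L
Solute in mixture 2 = 33% of 28 L = 28*33/100 = 231/25 L
Total solute = 21/50 + 231/25 = 483/50 L
Total volume = 7 + 28 = 35 L
Final concentration = 483/50/35 * 100 = 27.60%

27.60


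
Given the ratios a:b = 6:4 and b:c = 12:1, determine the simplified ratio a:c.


Given a:b = 6:4 and b:c = 12:1
Make b consistent. Multiply first ratio by 12: a:b = 72:48
Multiply second ratio by 4: b:c = 48:4
Now b = 48 in both, so a:b:c = 72:48:4
Therefore a:c = 72:4
Simplify by GCD: a:c = 18:1

18:1


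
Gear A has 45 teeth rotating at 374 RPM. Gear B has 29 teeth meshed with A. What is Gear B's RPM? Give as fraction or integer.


Gear ratio: teeth_A * RPM_A = teeth_B * RPM_B
45 * 374 = 29 * RPM_B
16830 = 29 * RPM_B
RPM_B = 16830 / 29
RPM_B = 16830/29

16830/29


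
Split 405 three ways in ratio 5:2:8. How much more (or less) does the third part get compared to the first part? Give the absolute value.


Total parts = 5 + 2 + 8 = 15
Value per part = 405 / 15 = 27
Shares: 5*27=135, 2*27=54, 8*27=216
Third share = 216, first share = 135
Difference = |216 - 135| = 81

81


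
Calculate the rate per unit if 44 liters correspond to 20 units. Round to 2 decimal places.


Total liters = 44
Number of units = 20
Unit rate = 44 / 20
= 2.20 liters per unit

2.20


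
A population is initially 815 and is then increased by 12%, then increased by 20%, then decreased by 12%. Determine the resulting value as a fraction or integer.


Start: 815
Step 1: increase by 12% => multiply by 112/100
  815 * 112/100 = 4564/5
Step 2: increase by 20% => multiply by 120/100
  4564/5 * 120/100 = 27384/25
Step 3: decrease by 12% => multiply by 88/100
  27384/25 * 88/100 = 602448/625
Final value = 602448/625

602448/625


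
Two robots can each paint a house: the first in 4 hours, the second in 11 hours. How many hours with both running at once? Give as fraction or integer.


Rate of A = 1/4 job per hour
Rate of B = 1/11 job per hour
Combined rate = 1/4 + 1/11
Find common denominator: (11 + 4)/(4*11) = 15/44
Combined rate = 15/44 job per hour
Time together = 1 / (15/44) = 44/15 hours

44/15


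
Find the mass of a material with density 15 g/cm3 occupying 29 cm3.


Using mass = density * volume
Density = 15 g/cm3
Volume = 29 cm3
Mass = 15 * 29
= 435 g

435


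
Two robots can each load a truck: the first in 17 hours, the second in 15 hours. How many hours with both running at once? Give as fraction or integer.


Rate of A = 1/17 job per hour
Rate of B = 1/15 job per hour
Combined rate = 1/17 + 1/15
Find common denominator: (15 + 17)/(17*15) = 32/255
Combined rate = 32/255 job per hour
Time together = 1 / (32/255) = 255/32 hours

255/32


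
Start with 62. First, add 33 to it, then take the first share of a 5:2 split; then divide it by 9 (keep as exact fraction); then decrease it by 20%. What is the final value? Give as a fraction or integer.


Start with 62.
Step 1: Add 33: 62+33=95; split 5:2 first = 95*5/7 = 475/7
Step 2: Divide by 9: 475/7 / 9 = 475/63
Step 3: Decrease by 20%: 475/63 * 80/100 = 380/63
Final result = 380/63

380/63


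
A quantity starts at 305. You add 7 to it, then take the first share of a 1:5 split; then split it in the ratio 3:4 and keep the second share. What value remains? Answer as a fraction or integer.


Start with 305.
Step 1: Add 7: 305+7=312; split 1:5 first = 312*1/6 = 52
Step 2: Split 3:4, second share = 52 * 4/7 = 208/7
Final result = 208/7

208/7


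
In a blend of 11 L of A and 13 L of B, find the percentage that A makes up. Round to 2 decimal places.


Volume of A = 11 L
Volume of B = 13 L
Total volume = 11 + 13 = 24 L
Percentage of A = (11/24) * 100
= 45.83%

45.83


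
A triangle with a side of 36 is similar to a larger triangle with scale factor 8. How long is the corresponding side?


Similar triangles have proportional sides
Scale factor = 8
Smaller side = 36
Corresponding larger side = 36 * 8
= 288

288


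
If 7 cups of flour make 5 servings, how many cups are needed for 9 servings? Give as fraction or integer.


Original: 7 cups for 5 servings
Target servings = 9
Scaling factor = 9/5
New amount = 7 * 9/5
= 63/5
= 63/5 cups

63/5


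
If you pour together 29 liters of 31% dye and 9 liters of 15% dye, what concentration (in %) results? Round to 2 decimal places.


Solute in mixture 1 = 31% of 29 L = 29*31/100 = 899/100 L
Solute in mixture 2 = 15% of 9 L = 9*15/100 = 27/20 L
Total solute = 899/100 + 27/20 = 517/50 L
Total volume = 29 + 9 = 38 L
Final concentration = 517/50/38 * 100 = 27.21%

27.21


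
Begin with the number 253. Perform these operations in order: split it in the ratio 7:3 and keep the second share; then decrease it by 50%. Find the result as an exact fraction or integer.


Start with 253.
Step 1: Split 7:3, second share = 253 * 3/10 = 759/10
Step 2: Decrease by 50%: 759/10 * 50/100 = 759/20
Final result = 759/20

759/20


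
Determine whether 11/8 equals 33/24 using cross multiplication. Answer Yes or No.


Cross multiply to check 11/8 = 33/24
Left cross product: 11 * 24 = 264
Right cross product: 8 * 33 = 264
264 = 264
Equal, so proportions match => Yes

Yes


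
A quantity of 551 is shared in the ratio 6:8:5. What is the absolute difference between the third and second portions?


Total parts = 6 + 8 + 5 = 19
Value per part = 551 / 19 = 29
Shares: 6*29=174, 8*29=232, 5*29=145
Third share = 145, second share = 232
Difference = |145 - 232| = 87

87


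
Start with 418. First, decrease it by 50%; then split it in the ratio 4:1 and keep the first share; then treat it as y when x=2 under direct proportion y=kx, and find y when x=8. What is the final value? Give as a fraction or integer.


Start with 418.
Step 1: Decrease by 50%: 418 * 50/100 = 209
Step 2: Split 4:1, first share = 209 * 4/5 = 836/5
Step 3: Direct prop: k = (836/5)/2; new y = k*8 = 836/5*8/2 = 3344/5
Final result = 3344/5

3344/5


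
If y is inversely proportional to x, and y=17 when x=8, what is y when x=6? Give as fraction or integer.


Inverse proportion: y = k/x
Find k: k = 8 * 17 = 136
Compute y at x=6: y = 136/6
y = 68/3

68/3


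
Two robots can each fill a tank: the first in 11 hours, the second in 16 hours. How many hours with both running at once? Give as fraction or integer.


Rate of A = 1/11 job per hour
Rate of B = 1/16 job per hour
Combined rate = 1/11 + 1/16
Find common denominator: (16 + 11)/(11*16) = 27/176
Combined rate = 27/176 job per hour
Time together = 1 / (27/176) = 176/27 hours

176/27


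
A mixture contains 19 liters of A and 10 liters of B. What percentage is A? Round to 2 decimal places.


Volume of A = 19 L
Volume of B = 10 L
Total volume = 19 + 10 = 29 L
Percentage of A = (19/29) * 100
= 65.52%

65.52


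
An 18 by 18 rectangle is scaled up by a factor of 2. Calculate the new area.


Original dimensions: 18 x 18
Enlargement factor = 2
New width = 18 * 2 = 36
New height = 18 * 2 = 36
New area = 36 * 36 = 1296

1296


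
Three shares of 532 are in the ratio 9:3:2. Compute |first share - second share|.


Total parts = 9 + 3 + 2 = 14
Value per part = 532 / 14 = 38
Shares: 9*38=342, 3*38=114, 2*38=76
First share = 342, second share = 114
Difference = |342 - 114| = 228

228


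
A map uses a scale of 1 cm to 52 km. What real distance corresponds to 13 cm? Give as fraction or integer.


Map scale: 1 cm = 52 km
Measured distance on map = 13 cm
Set up proportion: 13 * 52 / 1
= 676 / 1
= 676 km

676


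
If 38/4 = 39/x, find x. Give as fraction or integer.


Setting up: 38/4 = 39/x
Cross multiply: 38 * x = 4 * 39
38x = 156
x = 156/38
x = 78/19

78/19


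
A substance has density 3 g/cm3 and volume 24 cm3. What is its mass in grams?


Using mass = density * volume
Density = 3 g/cm3
Volume = 24 cm3
Mass = 3 * 24
= 72 g

72


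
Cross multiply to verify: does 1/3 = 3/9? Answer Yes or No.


Cross multiply to check 1/3 = 3/9
Left cross product: 1 * 9 = 9
Right cross product: 3 * 3 = 9
9 = 9
Equal, so proportions match => Yes

Yes


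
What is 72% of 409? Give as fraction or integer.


Compute 72% of 409
Convert percentage: 72% = 72/100
Multiply: 409 * 72/100
= 29448/100
= 7362/25

7362/25


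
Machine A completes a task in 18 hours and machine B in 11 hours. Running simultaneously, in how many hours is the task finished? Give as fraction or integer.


Rate of A = 1/18 job per hour
Rate of B = 1/11 job per hour
Combined rate = 1/18 + 1/11
Find common denominator: (11 + 18)/(18*11) = 29/198
Combined rate = 29/198 job per hour
Time together = 1 / (29/198) = 198/29 hours

198/29


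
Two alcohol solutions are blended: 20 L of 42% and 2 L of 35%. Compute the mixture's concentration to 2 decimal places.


Solute in mixture 1 = 42% of 20 L = 20*42/100 = 42/5 L
Solute in mixture 2 = 35% of 2 L = 2*35/100 = 7/10 L
Total solute = 42/5 + 7/10 = 91/10 L
Total volume = 20 + 2 = 22 L
Final concentration = 91/10/22 * 100 = 41.36%

41.36


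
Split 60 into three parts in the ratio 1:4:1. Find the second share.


Ratio = 1:4:1
Total parts = 1 + 4 + 1 = 6
Value per part = 60 / 6 = 10
First share = 1 * 10 = 10
Middle share = 4 * 10 = 40
Third share = 1 * 10 = 10

40


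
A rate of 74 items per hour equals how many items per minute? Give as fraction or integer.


Converting from per hour to per minute
Rate = 74 items per hour
Divide by 60: 74/60
= 37/30 items per minute

37/30


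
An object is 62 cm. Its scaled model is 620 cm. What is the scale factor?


Original length = 62 cm
Scaled length = 620 cm
Scale factor = 620 / 62
= 10

10


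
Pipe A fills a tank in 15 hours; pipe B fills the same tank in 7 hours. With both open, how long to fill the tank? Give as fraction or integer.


Rate of A = 1/15 job per hour
Rate of B = 1/7 job per hour
Combined rate = 1/15 + 1/7
Find common denominator: (7 + 15)/(15*7) = 22/105
Combined rate = 22/105 job per hour
Time together = 1 / (22/105) = 105/22 hours

105/22


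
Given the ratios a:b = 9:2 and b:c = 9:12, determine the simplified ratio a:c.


Given a:b = 9:2 and b:c = 9:12
Make b consistent. Multiply first ratio by 9: a:b = 81:18
Multiply second ratio by 2: b:c = 18:24
Now b = 18 in both, so a:b:c = 81:18:24
Therefore a:c = 81:24
Simplify by GCD: a:c = 27:8

27:8


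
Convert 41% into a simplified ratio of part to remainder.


Part = 41%, Remainder = 59%
Ratio = 41:59
GCD(41, 59) = 1
Simplify: 41:59 = 41:59

41:59


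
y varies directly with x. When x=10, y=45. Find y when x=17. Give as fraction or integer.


Direct proportion: y = kx
Find k: k = 45/10 = 9/2
Compute y at x=17: y = 9/2 * 17
y = 153/2

153/2


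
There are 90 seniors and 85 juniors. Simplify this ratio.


Find GCD(90, 85)
GCD = 5
Divide both by 5: 90/5 = 18, 85/5 = 17
Simplified ratio = 18:17

18:17


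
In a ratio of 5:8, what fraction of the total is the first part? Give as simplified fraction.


Total parts = 5 + 8 = 13
First part fraction = 5/13
Simplify: 5/13 = 5/13

5/13


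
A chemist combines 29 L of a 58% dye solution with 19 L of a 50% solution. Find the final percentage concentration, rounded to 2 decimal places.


Solute in mixture 1 = 58% of 29 L = 29*58/100 = 841/50 L
Solute in mixture 2 = 50% of 19 L = 19*50/100 = 19/2 L
Total solute = 841/50 + 19/2 = 658/25 L
Total volume = 29 + 19 = 48 L
Final concentration = 658/25/48 * 100 = 54.83%

54.83


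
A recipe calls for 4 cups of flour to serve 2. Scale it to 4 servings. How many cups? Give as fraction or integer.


Original: 4 cups for 2 servings
Target servings = 4
Scaling factor = 4/2
New amount = 4 * 4/2
= 16/2
= 8 cups

8


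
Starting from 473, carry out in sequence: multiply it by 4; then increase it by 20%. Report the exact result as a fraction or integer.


Start with 473.
Step 1: Multiply by 4: 473 * 4 = 1892
Step 2: Increase by 20%: 1892 * 120/100 = 11352/5
Final result = 11352/5

11352/5


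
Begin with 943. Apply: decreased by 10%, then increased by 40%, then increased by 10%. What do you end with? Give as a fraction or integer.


Start: 943
Step 1: decrease by 10% => multiply by 90/100
  943 * 90/100 = 8487/10
Step 2: increase by 40% => multiply by 140/100
  8487/10 * 140/100 = 59409/50
Step 3: increase by 10% => multiply by 110/100
  59409/50 * 110/100 = 653499/500
Final value = 653499/500

653499/500


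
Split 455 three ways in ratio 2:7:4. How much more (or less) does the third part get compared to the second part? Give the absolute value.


Total parts = 2 + 7 + 4 = 13
Value per part = 455 / 13 = 35
Shares: 2*35=70, 7*35=245, 4*35=140
Third share = 140, second share = 245
Difference = |140 - 245| = 105

105


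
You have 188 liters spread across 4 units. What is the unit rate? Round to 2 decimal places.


Total liters = 188
Number of units = 4
Unit rate = 188 / 4
= 47 liters per unit

47


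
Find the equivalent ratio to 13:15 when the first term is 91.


Original ratio: 13:15
First term target: 91
Scale factor = 91 / 13 = 7
Multiply second term: 15 * 7 = 105
Equivalent ratio = 91:105

91:105


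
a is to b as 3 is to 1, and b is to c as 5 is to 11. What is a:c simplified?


Given a:b = 3:1 and b:c = 5:11
Make b consistent. Multiply first ratio by 5: a:b = 15:5
Multiply second ratio by 1: b:c = 5:11
Now b = 5 in both, so a:b:c = 15:5:11
Therefore a:c = 15:11
Simplify by GCD: a:c = 15:11

15:11


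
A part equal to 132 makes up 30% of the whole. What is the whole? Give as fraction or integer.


Given: 132 is 30% of the whole
Set up: 132 = 30/100 * whole
whole = 132 * 100 / 30
whole = 13200 / 30
whole = 440

440


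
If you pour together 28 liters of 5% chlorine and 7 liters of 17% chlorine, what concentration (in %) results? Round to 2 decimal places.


Solute in mixture 1 = 5% of 28 L = 28*5/100 = 7/5 L
Solute in mixture 2 = 17% of 7 L = 7*17/100 = 119/100 L
Total solute = 7/5 + 119/100 = 259/100 L
Total volume = 28 + 7 = 35 L
Final concentration = 259/100/35 * 100 = 7.40%

7.40


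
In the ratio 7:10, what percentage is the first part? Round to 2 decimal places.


Total parts = 7 + 10 = 17
First part fraction = 7/17
Percentage = (7/17) * 100
= 0.411765 * 100
= 41.18%

41.18


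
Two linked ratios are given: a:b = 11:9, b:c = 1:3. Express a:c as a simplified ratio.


Given a:b = 11:9 and b:c = 1:3
Make b consistent. Multiply first ratio by 1: a:b = 11:9
Multiply second ratio by 9: b:c = 9:27
Now b = 9 in both, so a:b:c = 11:9:27
Therefore a:c = 11:27
Simplify by GCD: a:c = 11:27

11:27


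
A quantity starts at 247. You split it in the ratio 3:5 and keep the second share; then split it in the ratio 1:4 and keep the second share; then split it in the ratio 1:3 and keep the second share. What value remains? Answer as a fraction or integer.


Start with 247.
Step 1: Split 3:5, second share = 247 * 5/8 = 1235/8
Step 2: Split 1:4, second share = 1235/8 * 4/5 = 247/2
Step 3: Split 1:3, second share = 247/2 * 3/4 = 741/8
Final result = 741/8

741/8


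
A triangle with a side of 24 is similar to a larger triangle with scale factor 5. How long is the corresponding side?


Similar triangles have proportional sides
Scale factor = 5
Smaller side = 24
Corresponding larger side = 24 * 5
= 120

120


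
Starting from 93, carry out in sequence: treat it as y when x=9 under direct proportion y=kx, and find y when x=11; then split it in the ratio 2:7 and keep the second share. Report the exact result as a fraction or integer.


Start with 93.
Step 1: Direct prop: k = (93)/9; new y = k*11 = 93*11/9 = 341/3
Step 2: Split 2:7, second share = 341/3 * 7/9 = 2387/27
Final result = 2387/27

2387/27


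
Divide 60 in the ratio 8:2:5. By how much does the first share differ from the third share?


Total parts = 8 + 2 + 5 = 15
Value per part = 60 / 15 = 4
Shares: 8*4=32, 2*4=8, 5*4=20
First share = 32, third share = 20
Difference = |32 - 20| = 12

12


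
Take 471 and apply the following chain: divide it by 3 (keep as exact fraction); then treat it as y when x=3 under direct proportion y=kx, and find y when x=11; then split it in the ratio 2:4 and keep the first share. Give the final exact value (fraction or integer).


Start with 471.
Step 1: Divide by 3: 471 / 3 = 157
Step 2: Direct prop: k = (157)/3; new y = k*11 = 157*11/3 = 1727/3
Step 3: Split 2:4, first share = 1727/3 * 2/6 = 1727/9
Final result = 1727/9

1727/9


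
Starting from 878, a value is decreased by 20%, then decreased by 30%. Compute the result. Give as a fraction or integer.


Start: 878
Step 1: decrease by 20% => multiply by 80/100
  878 * 80/100 = 3512/5
Step 2: decrease by 30% => multiply by 70/100
  3512/5 * 70/100 = 12292/25
Final value = 12292/25

12292/25


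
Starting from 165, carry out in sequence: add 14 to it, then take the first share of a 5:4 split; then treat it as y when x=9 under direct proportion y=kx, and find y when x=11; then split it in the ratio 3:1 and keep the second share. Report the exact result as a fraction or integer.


Start with 165.
Step 1: Add 14: 165+14=179; split 5:4 first = 179*5/9 = 895/9
Step 2: Direct prop: k = (895/9)/9; new y = k*11 = 895/9*11/9 = 9845/81
Step 3: Split 3:1, second share = 9845/81 * 1/4 = 9845/324
Final result = 9845/324

9845/324


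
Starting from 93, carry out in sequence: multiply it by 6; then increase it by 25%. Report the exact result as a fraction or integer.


Start with 93.
Step 1: Multiply by 6: 93 * 6 = 558
Step 2: Increase by 25%: 558 * 125/100 = 1395/2
Final result = 1395/2

1395/2


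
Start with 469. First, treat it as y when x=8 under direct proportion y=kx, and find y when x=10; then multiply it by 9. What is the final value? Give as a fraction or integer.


Start with 469.
Step 1: Direct prop: k = (469)/8; new y = k*10 = 469*10/8 = 2345/4
Step 2: Multiply by 9: 2345/4 * 9 = 21105/4
Final result = 21105/4

21105/4


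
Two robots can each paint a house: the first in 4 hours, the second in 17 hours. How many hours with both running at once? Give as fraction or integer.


Rate of A = 1/4 job per hour
Rate of B = 1/17 job per hour
Combined rate = 1/4 + 1/17
Find common denominator: (17 + 4)/(4*17) = 21/68
Combined rate = 21/68 job per hour
Time together = 1 / (21/68) = 68/21 hours

68/21


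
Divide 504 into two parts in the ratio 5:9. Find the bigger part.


Total parts = 5 + 9 = 14
Value per part = 504 / 14 = 36
First share = 5 * 36 = 180
Second share = 9 * 36 = 324
Larger share = 324

324


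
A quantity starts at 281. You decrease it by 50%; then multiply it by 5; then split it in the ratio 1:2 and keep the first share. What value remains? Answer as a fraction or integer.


Start with 281.
Step 1: Decrease by 50%: 281 * 50/100 = 281/2
Step 2: Multiply by 5: 281/2 * 5 = 1405/2
Step 3: Split 1:2, first share = 1405/2 * 1/3 = 1405/6
Final result = 1405/6

1405/6


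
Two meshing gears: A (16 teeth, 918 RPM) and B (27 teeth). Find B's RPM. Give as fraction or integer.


Gear ratio: teeth_A * RPM_A = teeth_B * RPM_B
16 * 918 = 27 * RPM_B
14688 = 27 * RPM_B
RPM_B = 14688 / 27
RPM_B = 544

544


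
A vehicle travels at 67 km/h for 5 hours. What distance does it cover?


Using distance = speed * time
Speed = 67 km/h
Time = 5 hours
Distance = 67 * 5
= 335 km

335


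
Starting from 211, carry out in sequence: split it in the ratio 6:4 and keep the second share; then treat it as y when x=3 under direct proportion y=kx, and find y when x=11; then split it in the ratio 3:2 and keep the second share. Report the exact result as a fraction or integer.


Start with 211.
Step 1: Split 6:4, second share = 211 * 4/10 = 422/5
Step 2: Direct prop: k = (422/5)/3; new y = k*11 = 422/5*11/3 = 4642/15
Step 3: Split 3:2, second share = 4642/15 * 2/5 = 9284/75
Final result = 9284/75

9284/75


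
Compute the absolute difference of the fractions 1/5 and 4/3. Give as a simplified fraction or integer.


Simplify: 1/5 = 1/5 and 4/3 = 4/3
Find common denominator: LCD = 15
Convert: 3/15 and 20/15
Difference = |3 - 20|/15 = 17/15
Simplified = 17/15

17/15


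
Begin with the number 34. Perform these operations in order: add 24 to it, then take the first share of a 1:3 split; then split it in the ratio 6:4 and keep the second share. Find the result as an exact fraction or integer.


Start with 34.
Step 1: Add 24: 34+24=58; split 1:3 first = 58*1/4 = 29/2
Step 2: Split 6:4, second share = 29/2 * 4/10 = 29/5
Final result = 29/5

29/5


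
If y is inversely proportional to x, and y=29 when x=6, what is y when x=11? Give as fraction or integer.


Inverse proportion: y = k/x
Find k: k = 6 * 29 = 174
Compute y at x=11: y = 174/11
y = 174/11

174/11


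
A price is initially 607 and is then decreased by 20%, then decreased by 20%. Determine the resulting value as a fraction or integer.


Start: 607
Step 1: decrease by 20% => multiply by 80/100
  607 * 80/100 = 2428/5
Step 2: decrease by 20% => multiply by 80/100
  2428/5 * 80/100 = 9712/25
Final value = 9712/25

9712/25


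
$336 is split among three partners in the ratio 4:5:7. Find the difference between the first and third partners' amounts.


Total parts = 4 + 5 + 7 = 16
Value per part = 336 / 16 = 21
Shares: 4*21=84, 5*21=105, 7*21=147
First share = 84, third share = 147
Difference = |84 - 147| = 63

63


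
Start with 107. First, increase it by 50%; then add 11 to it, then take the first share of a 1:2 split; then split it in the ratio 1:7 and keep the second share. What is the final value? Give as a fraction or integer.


Start with 107.
Step 1: Increase by 50%: 107 * 150/100 = 321/2
Step 2: Add 11: 321/2+11=343/2; split 1:2 first = 343/2*1/3 = 343/6
Step 3: Split 1:7, second share = 343/6 * 7/8 = 2401/48
Final result = 2401/48

2401/48


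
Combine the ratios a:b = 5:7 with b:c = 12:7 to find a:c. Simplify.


Given a:b = 5:7 and b:c = 12:7
Make b consistent. Multiply first ratio by 12: a:b = 60:84
Multiply second ratio by 7: b:c = 84:49
Now b = 84 in both, so a:b:c = 60:84:49
Therefore a:c = 60:49
Simplify by GCD: a:c = 60:49

60:49


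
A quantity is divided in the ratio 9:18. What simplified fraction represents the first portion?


Total parts = 9 + 18 = 27
First part fraction = 9/27
Simplify: 9/27 = 1/3

1/3


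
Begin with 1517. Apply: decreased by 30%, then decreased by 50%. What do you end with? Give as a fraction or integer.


Start: 1517
Step 1: decrease by 30% => multiply by 70/100
  1517 * 70/100 = 10619/10
Step 2: decrease by 50% => multiply by 50/100
  10619/10 * 50/100 = 10619/20
Final value = 10619/20

10619/20


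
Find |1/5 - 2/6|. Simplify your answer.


Simplify: 1/5 = 1/5 and 2/6 = 1/3
Find common denominator: LCD = 15
Convert: 3/15 and 5/15
Difference = |3 - 5|/15 = 2/15
Simplified = 2/15

2/15


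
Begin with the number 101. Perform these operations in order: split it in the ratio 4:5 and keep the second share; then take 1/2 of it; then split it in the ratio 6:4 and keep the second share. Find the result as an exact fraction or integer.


Start with 101.
Step 1: Split 4:5, second share = 101 * 5/9 = 505/9
Step 2: Take 1/2: 505/9 * 1/2 = 505/18
Step 3: Split 6:4, second share = 505/18 * 4/10 = 101/9
Final result = 101/9

101/9


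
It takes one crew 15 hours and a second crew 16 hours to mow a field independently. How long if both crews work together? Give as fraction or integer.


Rate of A = 1/15 job per hour
Rate of B = 1/16 job per hour
Combined rate = 1/15 + 1/16
Find common denominator: (16 + 15)/(15*16) = 31/240
Combined rate = 31/240 job per hour
Time together = 1 / (31/240) = 240/31 hours

240/31


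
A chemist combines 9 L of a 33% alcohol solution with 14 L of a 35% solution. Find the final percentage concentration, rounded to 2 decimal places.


Solute in mixture 1 = 33% of 9 L = 9*33/100 = 297/100 L
Solute in mixture 2 = 35% of 14 L = 14*35/100 = 49/10 L
Total solute = 297/100 + 49/10 = 787/100 L
Total volume = 9 + 14 = 23 L
Final concentration = 787/100/23 * 100 = 34.22%

34.22


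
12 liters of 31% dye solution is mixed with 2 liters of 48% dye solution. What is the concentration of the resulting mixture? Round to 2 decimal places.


Solute in mixture 1 = 31% of 12 L = 12*31/100 = 93/25 L
Solute in mixture 2 = 48% of 2 L = 2*48/100 = 24/25 L
Total solute = 93/25 + 24/25 = 117/25 L
Total volume = 12 + 2 = 14 L
Final concentration = 117/25/14 * 100 = 33.43%

33.43


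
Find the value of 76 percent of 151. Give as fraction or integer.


Compute 76% of 151
Convert percentage: 76% = 76/100
Multiply: 151 * 76/100
= 11476/100
= 2869/25

2869/25


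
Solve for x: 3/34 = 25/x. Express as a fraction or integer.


Setting up: 3/34 = 25/x
Cross multiply: 3 * x = 34 * 25
3x = 850
x = 850/3
x = 850/3

850/3


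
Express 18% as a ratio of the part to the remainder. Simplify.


Part = 18%, Remainder = 82%
Ratio = 18:82
GCD(18, 82) = 2
Simplify: 9:41 = 9:41

9:41


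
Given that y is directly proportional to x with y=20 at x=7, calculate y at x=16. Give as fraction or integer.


Direct proportion: y = kx
Find k: k = 20/7 = 20/7
Compute y at x=16: y = 20/7 * 16
y = 320/7

320/7


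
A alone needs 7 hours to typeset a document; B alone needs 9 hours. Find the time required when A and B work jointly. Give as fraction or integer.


Rate of A = 1/7 job per hour
Rate of B = 1/9 job per hour
Combined rate = 1/7 + 1/9
Find common denominator: (9 + 7)/(7*9) = 16/63
Combined rate = 16/63 job per hour
Time together = 1 / (16/63) = 63/16 hours

63/16


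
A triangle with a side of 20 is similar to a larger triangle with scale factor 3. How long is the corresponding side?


Similar triangles have proportional sides
Scale factor = 3
Smaller side = 20
Corresponding larger side = 20 * 3
= 60

60


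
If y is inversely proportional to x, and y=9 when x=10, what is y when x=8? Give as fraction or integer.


Inverse proportion: y = k/x
Find k: k = 10 * 9 = 90
Compute y at x=8: y = 90/8
y = 45/4

45/4


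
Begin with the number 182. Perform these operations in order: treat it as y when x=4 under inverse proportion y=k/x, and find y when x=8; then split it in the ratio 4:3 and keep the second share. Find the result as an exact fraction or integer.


Start with 182.
Step 1: Inverse prop: k = (182)*4; new y = k/8 = 182*4/8 = 91
Step 2: Split 4:3, second share = 91 * 3/7 = 39
Final result = 39

39


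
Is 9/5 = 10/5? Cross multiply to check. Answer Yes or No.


Cross multiply to check 9/5 = 10/5
Left cross product: 9 * 5 = 45
Right cross product: 5 * 10 = 50
45 != 50
Not equal, so proportions differ => No

No


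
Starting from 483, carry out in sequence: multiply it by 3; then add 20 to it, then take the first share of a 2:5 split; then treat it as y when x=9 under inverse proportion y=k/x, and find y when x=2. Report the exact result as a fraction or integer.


Start with 483.
Step 1: Multiply by 3: 483 * 3 = 1449
Step 2: Add 20: 1449+20=1469; split 2:5 first = 1469*2/7 = 2938/7
Step 3: Inverse prop: k = (2938/7)*9; new y = k/2 = 2938/7*9/2 = 13221/7
Final result = 13221/7

13221/7


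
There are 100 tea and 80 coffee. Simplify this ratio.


Find GCD(100, 80)
GCD = 20
Divide both by 20: 100/20 = 5, 80/20 = 4
Simplified ratio = 5:4

5:4


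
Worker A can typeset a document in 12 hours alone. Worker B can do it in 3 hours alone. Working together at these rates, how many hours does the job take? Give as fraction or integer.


Rate of A = 1/12 job per hour
Rate of B = 1/3 job per hour
Combined rate = 1/12 + 1/3
Find common denominator: (3 + 12)/(12*3) = 15/36
Combined rate = 5/12 job per hour
Time together = 1 / (5/12) = 12/5 hours

12/5


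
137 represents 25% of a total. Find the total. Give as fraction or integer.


Given: 137 is 25% of the whole
Set up: 137 = 25/100 * whole
whole = 137 * 100 / 25
whole = 13700 / 25
whole = 548

548
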